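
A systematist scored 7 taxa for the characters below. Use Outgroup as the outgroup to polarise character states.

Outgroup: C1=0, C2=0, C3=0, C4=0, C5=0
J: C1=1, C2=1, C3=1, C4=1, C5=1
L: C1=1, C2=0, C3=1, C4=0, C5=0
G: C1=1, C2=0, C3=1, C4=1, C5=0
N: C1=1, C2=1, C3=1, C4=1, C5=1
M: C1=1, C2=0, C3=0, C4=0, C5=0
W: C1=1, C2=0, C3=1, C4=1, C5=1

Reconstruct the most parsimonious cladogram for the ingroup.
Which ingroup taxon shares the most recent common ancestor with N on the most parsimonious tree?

The outgroup has state '0' for every character, so '1' is the derived state throughout.
All ingroup taxa share the derived state '1' for C1; it defines the ingroup but does not resolve relationships within it.
C2: derived state '1' in J and N only — synapomorphy for {J, N}.
C3 (derived state '1') is shared by G, J, L, N, and W — a synapomorphy uniting that clade.
Only G, J, N, and W show the derived state '1' for C4, supporting them as a clade.
C5 (derived state '1') is shared by J, N, and W — a synapomorphy uniting that clade.
Most parsimonious ingroup topology: (((((J,N),W),G),L),M).
N and J form a cherry on this tree, so they are sister taxa.

J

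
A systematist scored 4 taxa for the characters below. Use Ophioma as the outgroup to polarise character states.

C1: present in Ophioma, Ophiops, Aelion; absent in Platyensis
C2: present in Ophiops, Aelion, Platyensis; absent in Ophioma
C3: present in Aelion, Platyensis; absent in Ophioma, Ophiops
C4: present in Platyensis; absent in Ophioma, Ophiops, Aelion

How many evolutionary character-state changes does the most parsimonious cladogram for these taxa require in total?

4

Character polarity is set by the outgroup: the derived state is whichever differs from the outgroup's state, so for C1 the derived state is 'absent', and for the remaining characters it is 'present'.
C1: derived state 'absent' in Platyensis only — an autapomorphy, so it tells us nothing about relationships among taxa.
All ingroup taxa share the derived state 'present' for C2; it defines the ingroup but does not resolve relationships within it.
C3: derived state 'present' in Aelion and Platyensis only — synapomorphy for {Aelion, Platyensis}.
C4: derived state 'present' in Platyensis only — an autapomorphy, so it tells us nothing about relationships among taxa.
Most parsimonious ingroup topology: (Ophiops,(Aelion,Platyensis)).
Changes per character on this tree: C1: 1; C2: 1; C3: 1; C4: 1.
Total = 4.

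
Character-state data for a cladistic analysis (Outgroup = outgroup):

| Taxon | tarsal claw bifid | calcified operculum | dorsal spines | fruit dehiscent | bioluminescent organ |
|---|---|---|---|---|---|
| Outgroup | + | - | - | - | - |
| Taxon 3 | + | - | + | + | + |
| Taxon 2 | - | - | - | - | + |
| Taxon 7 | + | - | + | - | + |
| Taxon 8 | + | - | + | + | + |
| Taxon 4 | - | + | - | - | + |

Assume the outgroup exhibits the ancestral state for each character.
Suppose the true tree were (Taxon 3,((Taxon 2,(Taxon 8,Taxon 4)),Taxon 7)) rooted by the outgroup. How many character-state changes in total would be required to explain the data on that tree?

Map each character onto (Taxon 3,((Taxon 2,(Taxon 8,Taxon 4)),Taxon 7)) (rooted by Outgroup) and count the minimum state changes it requires (Fitch parsimony):
tarsal claw bifid: 2; calcified operculum: 1; dorsal spines: 3; fruit dehiscent: 2; bioluminescent organ: 1.
Total tree length = 9.

9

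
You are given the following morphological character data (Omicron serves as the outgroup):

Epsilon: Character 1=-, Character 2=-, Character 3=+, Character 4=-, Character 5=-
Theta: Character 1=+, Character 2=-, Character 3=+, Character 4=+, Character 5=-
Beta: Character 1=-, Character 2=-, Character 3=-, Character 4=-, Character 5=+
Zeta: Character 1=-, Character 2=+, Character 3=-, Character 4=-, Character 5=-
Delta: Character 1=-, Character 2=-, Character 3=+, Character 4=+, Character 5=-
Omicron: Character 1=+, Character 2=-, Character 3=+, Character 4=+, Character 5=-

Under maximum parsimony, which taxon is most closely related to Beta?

Character polarity is set by the outgroup: the derived state is whichever differs from the outgroup's state, so for Character 1, Character 3, Character 4 the derived state is '-', and for the remaining characters it is '+'.
Character 1: derived state '-' in Beta, Delta, Epsilon, and Zeta only — synapomorphy for {Beta, Delta, Epsilon, Zeta}.
Character 2 (derived state '+') is unique to Zeta (autapomorphy; uninformative for grouping).
Character 3 (derived state '-') is shared by Beta and Zeta — a synapomorphy uniting that clade.
Character 4 (derived state '-') is shared by Beta, Epsilon, and Zeta — a synapomorphy uniting that clade.
Character 5 (derived state '+') is unique to Beta (autapomorphy; uninformative for grouping).
Most parsimonious ingroup topology: (Theta,(((Beta,Zeta),Epsilon),Delta)).
Beta and Zeta form a cherry on this tree, so they are sister taxa.

Zeta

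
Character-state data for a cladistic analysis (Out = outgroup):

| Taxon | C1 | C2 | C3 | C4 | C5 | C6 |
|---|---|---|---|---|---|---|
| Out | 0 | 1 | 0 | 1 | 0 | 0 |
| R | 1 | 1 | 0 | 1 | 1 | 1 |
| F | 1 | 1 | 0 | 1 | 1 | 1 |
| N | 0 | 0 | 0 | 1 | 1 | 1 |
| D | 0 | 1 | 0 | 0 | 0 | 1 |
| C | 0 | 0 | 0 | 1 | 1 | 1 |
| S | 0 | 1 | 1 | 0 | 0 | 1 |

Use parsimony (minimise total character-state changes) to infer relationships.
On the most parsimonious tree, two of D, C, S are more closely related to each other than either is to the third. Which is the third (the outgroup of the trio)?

C

Character polarity is set by the outgroup: the derived state is whichever differs from the outgroup's state, so for C2, C4 the derived state is '0', and for the remaining characters it is '1'.
C1 (derived state '1') is shared by F and R — a synapomorphy uniting that clade.
C2 (derived state '0') is shared by C and N — a synapomorphy uniting that clade.
C3 (derived state '1') is unique to S (autapomorphy; uninformative for grouping).
C4: derived state '0' in D and S only — synapomorphy for {D, S}.
C5 (derived state '1') is shared by C, F, N, and R — a synapomorphy uniting that clade.
All ingroup taxa share the derived state '1' for C6; it defines the ingroup but does not resolve relationships within it.
Most parsimonious ingroup topology: (((F,R),(C,N)),(D,S)).
D and S share a more recent common ancestor with each other than either does with C, so C is the least closely related of the three.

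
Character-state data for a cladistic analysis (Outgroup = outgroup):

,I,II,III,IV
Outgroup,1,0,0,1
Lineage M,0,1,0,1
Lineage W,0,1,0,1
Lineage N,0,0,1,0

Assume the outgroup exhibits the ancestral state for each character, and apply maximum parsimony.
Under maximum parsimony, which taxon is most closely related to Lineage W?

Lineage M

Character polarity is set by the outgroup: the derived state is whichever differs from the outgroup's state, so for I, IV the derived state is '0', and for the remaining characters it is '1'.
All ingroup taxa share the derived state '0' for I; it defines the ingroup but does not resolve relationships within it.
II: derived state '1' in Lineage M and Lineage W only — synapomorphy for {Lineage M, Lineage W}.
III: derived state '1' in Lineage N only — an autapomorphy, so it tells us nothing about relationships among taxa.
IV (derived state '0') is unique to Lineage N (autapomorphy; uninformative for grouping).
Most parsimonious ingroup topology: (Lineage N,(Lineage W,Lineage M)).
Lineage W and Lineage M form a cherry on this tree, so they are sister taxa.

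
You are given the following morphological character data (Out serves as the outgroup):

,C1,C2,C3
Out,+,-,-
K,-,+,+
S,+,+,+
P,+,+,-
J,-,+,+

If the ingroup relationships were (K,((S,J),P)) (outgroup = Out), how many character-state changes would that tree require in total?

5

Map each character onto (K,((S,J),P)) (rooted by Out) and count the minimum state changes it requires (Fitch parsimony):
C1: 2; C2: 1; C3: 2.
Total tree length = 5.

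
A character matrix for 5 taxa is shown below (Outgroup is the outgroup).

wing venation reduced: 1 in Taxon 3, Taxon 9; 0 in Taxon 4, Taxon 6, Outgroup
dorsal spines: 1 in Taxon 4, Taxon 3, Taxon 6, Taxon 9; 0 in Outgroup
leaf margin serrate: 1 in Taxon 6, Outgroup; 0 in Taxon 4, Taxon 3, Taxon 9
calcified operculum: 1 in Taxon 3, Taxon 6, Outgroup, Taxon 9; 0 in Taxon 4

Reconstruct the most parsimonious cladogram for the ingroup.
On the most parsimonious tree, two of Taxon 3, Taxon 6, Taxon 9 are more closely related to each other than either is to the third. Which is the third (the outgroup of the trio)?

Taxon 6

Character polarity is set by the outgroup: the derived state is whichever differs from the outgroup's state, so for leaf margin serrate, calcified operculum the derived state is '0', and for the remaining characters it is '1'.
wing venation reduced (derived state '1') is shared by Taxon 3 and Taxon 9 — a synapomorphy uniting that clade.
dorsal spines (derived state '1') is shared by all ingroup taxa — unites the whole ingroup.
Only Taxon 3, Taxon 4, and Taxon 9 show the derived state '0' for leaf margin serrate, supporting them as a clade.
calcified operculum: derived state '0' in Taxon 4 only — an autapomorphy, so it tells us nothing about relationships among taxa.
Most parsimonious ingroup topology: (((Taxon 9,Taxon 3),Taxon 4),Taxon 6).
Taxon 9 and Taxon 3 share a more recent common ancestor with each other than either does with Taxon 6, so Taxon 6 is the least closely related of the three.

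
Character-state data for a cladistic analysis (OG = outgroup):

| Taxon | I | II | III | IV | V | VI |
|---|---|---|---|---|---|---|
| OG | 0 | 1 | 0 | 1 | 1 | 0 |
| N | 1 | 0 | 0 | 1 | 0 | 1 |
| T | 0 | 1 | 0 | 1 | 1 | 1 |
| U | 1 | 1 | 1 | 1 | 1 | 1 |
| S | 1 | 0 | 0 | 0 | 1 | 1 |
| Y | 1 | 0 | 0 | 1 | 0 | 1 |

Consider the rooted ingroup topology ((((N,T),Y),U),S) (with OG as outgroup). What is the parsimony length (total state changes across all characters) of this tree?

Map each character onto ((((N,T),Y),U),S) (rooted by OG) and count the minimum state changes it requires (Fitch parsimony):
I: 2; II: 3; III: 1; IV: 1; V: 2; VI: 1.
Total tree length = 10.

10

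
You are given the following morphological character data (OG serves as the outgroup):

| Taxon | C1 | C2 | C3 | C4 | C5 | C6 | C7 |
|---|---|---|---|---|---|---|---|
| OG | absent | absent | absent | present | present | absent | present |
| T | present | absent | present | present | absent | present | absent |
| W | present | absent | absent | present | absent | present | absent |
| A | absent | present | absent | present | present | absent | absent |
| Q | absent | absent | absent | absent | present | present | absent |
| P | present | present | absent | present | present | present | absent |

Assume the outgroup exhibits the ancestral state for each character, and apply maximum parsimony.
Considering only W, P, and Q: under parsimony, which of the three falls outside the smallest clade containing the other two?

Character polarity is set by the outgroup: the derived state is whichever differs from the outgroup's state, so for C4, C5, C7 the derived state is 'absent', and for the remaining characters it is 'present'.
Only P, T, and W show the derived state 'present' for C1, supporting them as a clade.
C2 (state 'present') occurs in A and P but conflicts with the nesting implied by the other characters — most parsimoniously interpreted as homoplasy.
C3 (derived state 'present') is unique to T (autapomorphy; uninformative for grouping).
C4 (derived state 'absent') is unique to Q (autapomorphy; uninformative for grouping).
C5: derived state 'absent' in T and W only — synapomorphy for {T, W}.
C6 (derived state 'present') is shared by P, Q, T, and W — a synapomorphy uniting that clade.
C7 (derived state 'absent') is shared by all ingroup taxa — unites the whole ingroup.
Most parsimonious ingroup topology: ((((T,W),P),Q),A).
P and W share a more recent common ancestor with each other than either does with Q, so Q is the least closely related of the three.

Q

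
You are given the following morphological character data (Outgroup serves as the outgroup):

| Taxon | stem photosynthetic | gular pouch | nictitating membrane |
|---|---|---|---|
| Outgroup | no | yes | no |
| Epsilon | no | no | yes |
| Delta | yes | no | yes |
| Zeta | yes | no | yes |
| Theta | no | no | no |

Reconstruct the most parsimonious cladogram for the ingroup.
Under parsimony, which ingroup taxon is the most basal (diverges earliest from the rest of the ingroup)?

Character polarity is set by the outgroup: the derived state is whichever differs from the outgroup's state, so for gular pouch the derived state is 'no', and for the remaining characters it is 'yes'.
Only Delta and Zeta show the derived state 'yes' for stem photosynthetic, supporting them as a clade.
gular pouch (derived state 'no') is shared by all ingroup taxa — unites the whole ingroup.
Only Delta, Epsilon, and Zeta show the derived state 'yes' for nictitating membrane, supporting them as a clade.
Most parsimonious ingroup topology: ((Epsilon,(Delta,Zeta)),Theta).
Theta is sister to the clade containing all other ingroup taxa, so it is the earliest-diverging (most basal) ingroup lineage.

Theta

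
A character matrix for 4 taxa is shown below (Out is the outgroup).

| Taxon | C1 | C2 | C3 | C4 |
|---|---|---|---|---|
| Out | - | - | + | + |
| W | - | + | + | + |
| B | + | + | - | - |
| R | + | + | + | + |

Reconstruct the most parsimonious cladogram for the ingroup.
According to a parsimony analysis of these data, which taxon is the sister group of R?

B

Character polarity is set by the outgroup: the derived state is whichever differs from the outgroup's state, so for C3, C4 the derived state is '-', and for the remaining characters it is '+'.
C1: derived state '+' in B and R only — synapomorphy for {B, R}.
C2 (derived state '+') is shared by all ingroup taxa — unites the whole ingroup.
C3 (derived state '-') is unique to B (autapomorphy; uninformative for grouping).
C4: derived state '-' in B only — an autapomorphy, so it tells us nothing about relationships among taxa.
Most parsimonious ingroup topology: (W,(B,R)).
R and B form a cherry on this tree, so they are sister taxa.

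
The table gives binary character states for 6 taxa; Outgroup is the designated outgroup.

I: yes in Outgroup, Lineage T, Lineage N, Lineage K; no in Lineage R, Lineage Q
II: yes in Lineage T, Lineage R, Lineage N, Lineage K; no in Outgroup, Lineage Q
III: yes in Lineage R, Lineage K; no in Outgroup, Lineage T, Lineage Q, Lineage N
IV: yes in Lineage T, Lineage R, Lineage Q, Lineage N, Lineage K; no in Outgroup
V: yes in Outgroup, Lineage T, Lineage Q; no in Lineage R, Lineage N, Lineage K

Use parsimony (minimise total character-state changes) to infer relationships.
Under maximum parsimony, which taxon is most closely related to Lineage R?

Character polarity is set by the outgroup: the derived state is whichever differs from the outgroup's state, so for I, V the derived state is 'no', and for the remaining characters it is 'yes'.
I (state 'no') occurs in Lineage Q and Lineage R but conflicts with the nesting implied by the other characters — most parsimoniously interpreted as homoplasy.
Only Lineage K, Lineage N, Lineage R, and Lineage T show the derived state 'yes' for II, supporting them as a clade.
III (derived state 'yes') is shared by Lineage K and Lineage R — a synapomorphy uniting that clade.
All ingroup taxa share the derived state 'yes' for IV; it defines the ingroup but does not resolve relationships within it.
V (derived state 'no') is shared by Lineage K, Lineage N, and Lineage R — a synapomorphy uniting that clade.
Most parsimonious ingroup topology: ((Lineage T,((Lineage R,Lineage K),Lineage N)),Lineage Q).
Lineage R and Lineage K form a cherry on this tree, so they are sister taxa.

Lineage K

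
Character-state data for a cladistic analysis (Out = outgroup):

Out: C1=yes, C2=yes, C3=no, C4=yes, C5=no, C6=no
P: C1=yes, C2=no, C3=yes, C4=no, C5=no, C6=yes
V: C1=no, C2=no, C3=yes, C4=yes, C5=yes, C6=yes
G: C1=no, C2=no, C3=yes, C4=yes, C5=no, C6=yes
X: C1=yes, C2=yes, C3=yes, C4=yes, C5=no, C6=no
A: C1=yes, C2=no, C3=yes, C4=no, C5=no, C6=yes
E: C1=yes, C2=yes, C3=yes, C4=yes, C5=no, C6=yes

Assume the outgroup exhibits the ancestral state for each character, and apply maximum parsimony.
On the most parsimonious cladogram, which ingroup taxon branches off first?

Character polarity is set by the outgroup: the derived state is whichever differs from the outgroup's state, so for C1, C2, C4 the derived state is 'no', and for the remaining characters it is 'yes'.
C1 (derived state 'no') is shared by G and V — a synapomorphy uniting that clade.
C2 (derived state 'no') is shared by A, G, P, and V — a synapomorphy uniting that clade.
All ingroup taxa share the derived state 'yes' for C3; it defines the ingroup but does not resolve relationships within it.
C4 (derived state 'no') is shared by A and P — a synapomorphy uniting that clade.
C5: derived state 'yes' in V only — an autapomorphy, so it tells us nothing about relationships among taxa.
C6: derived state 'yes' in A, E, G, P, and V only — synapomorphy for {A, E, G, P, V}.
Most parsimonious ingroup topology: ((((P,A),(V,G)),E),X).
X is sister to the clade containing all other ingroup taxa, so it is the earliest-diverging (most basal) ingroup lineage.

X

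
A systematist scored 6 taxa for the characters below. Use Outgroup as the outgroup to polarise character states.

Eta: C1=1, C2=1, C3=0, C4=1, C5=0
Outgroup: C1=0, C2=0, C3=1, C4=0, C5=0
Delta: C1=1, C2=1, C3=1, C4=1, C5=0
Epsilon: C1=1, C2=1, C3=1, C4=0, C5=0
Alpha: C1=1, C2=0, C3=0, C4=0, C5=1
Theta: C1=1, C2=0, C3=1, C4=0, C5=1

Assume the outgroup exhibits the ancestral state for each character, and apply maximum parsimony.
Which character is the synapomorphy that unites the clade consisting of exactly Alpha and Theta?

Character polarity is set by the outgroup: the derived state is whichever differs from the outgroup's state, so for C3 the derived state is '0', and for the remaining characters it is '1'.
C1 (derived state '1') is shared by all ingroup taxa — unites the whole ingroup.
C2: derived state '1' in Delta, Epsilon, and Eta only — synapomorphy for {Delta, Epsilon, Eta}.
C3 groups Alpha and Eta, which is incompatible with the clades supported by the remaining characters; treating it as convergent (homoplasy) costs fewer steps than any alternative tree.
Only Delta and Eta show the derived state '1' for C4, supporting them as a clade.
Only Alpha and Theta show the derived state '1' for C5, supporting them as a clade.
Most parsimonious ingroup topology: ((Alpha,Theta),((Delta,Eta),Epsilon)).
The clade {Alpha, Theta} is supported by C5: its derived state '1' occurs in exactly those taxa and in no other taxon (including the outgroup).

C5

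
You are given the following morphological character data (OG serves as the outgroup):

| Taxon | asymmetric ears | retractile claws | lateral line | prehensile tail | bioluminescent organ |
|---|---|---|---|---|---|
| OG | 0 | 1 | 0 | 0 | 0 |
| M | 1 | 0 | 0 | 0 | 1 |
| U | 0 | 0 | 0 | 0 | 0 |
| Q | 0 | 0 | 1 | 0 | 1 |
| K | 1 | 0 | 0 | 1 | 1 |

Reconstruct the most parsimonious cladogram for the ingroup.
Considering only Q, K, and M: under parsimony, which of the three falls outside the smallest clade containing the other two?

Q

Character polarity is set by the outgroup: the derived state is whichever differs from the outgroup's state, so for retractile claws the derived state is '0', and for the remaining characters it is '1'.
asymmetric ears (derived state '1') is shared by K and M — a synapomorphy uniting that clade.
retractile claws (derived state '0') is shared by all ingroup taxa — unites the whole ingroup.
lateral line: derived state '1' in Q only — an autapomorphy, so it tells us nothing about relationships among taxa.
prehensile tail: derived state '1' in K only — an autapomorphy, so it tells us nothing about relationships among taxa.
Only K, M, and Q show the derived state '1' for bioluminescent organ, supporting them as a clade.
Most parsimonious ingroup topology: (((M,K),Q),U).
K and M share a more recent common ancestor with each other than either does with Q, so Q is the least closely related of the three.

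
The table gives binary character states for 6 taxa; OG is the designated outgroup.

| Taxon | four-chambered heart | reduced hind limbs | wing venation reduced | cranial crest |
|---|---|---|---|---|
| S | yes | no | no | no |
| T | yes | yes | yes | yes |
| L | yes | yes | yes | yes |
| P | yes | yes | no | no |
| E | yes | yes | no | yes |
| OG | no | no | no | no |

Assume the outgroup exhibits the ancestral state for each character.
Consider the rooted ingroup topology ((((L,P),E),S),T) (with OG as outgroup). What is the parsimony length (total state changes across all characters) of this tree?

Map each character onto ((((L,P),E),S),T) (rooted by OG) and count the minimum state changes it requires (Fitch parsimony):
four-chambered heart: 1; reduced hind limbs: 2; wing venation reduced: 2; cranial crest: 3.
Total tree length = 8.

8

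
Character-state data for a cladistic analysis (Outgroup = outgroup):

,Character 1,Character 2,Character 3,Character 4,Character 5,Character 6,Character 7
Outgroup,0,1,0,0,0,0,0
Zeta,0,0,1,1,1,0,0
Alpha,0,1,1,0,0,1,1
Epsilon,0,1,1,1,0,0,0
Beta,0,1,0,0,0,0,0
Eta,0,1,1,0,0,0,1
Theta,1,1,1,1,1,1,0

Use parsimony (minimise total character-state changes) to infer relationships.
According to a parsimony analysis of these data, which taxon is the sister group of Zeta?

Theta

Character polarity is set by the outgroup: the derived state is whichever differs from the outgroup's state, so for Character 2 the derived state is '0', and for the remaining characters it is '1'.
Character 1: derived state '1' in Theta only — an autapomorphy, so it tells us nothing about relationships among taxa.
Character 2: derived state '0' in Zeta only — an autapomorphy, so it tells us nothing about relationships among taxa.
Character 3: derived state '1' in Alpha, Epsilon, Eta, Theta, and Zeta only — synapomorphy for {Alpha, Epsilon, Eta, Theta, Zeta}.
Only Epsilon, Theta, and Zeta show the derived state '1' for Character 4, supporting them as a clade.
Character 5: derived state '1' in Theta and Zeta only — synapomorphy for {Theta, Zeta}.
Character 6 groups Alpha and Theta, which is incompatible with the clades supported by the remaining characters; treating it as convergent (homoplasy) costs fewer steps than any alternative tree.
Character 7: derived state '1' in Alpha and Eta only — synapomorphy for {Alpha, Eta}.
Most parsimonious ingroup topology: ((((Zeta,Theta),Epsilon),(Alpha,Eta)),Beta).
Zeta and Theta form a cherry on this tree, so they are sister taxa.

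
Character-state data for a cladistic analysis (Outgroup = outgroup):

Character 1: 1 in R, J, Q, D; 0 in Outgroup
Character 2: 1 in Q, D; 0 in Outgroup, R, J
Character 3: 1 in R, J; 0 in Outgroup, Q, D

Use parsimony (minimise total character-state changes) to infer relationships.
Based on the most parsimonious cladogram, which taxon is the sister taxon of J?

The outgroup has state '0' for every character, so '1' is the derived state throughout.
All ingroup taxa share the derived state '1' for Character 1; it defines the ingroup but does not resolve relationships within it.
Character 2: derived state '1' in D and Q only — synapomorphy for {D, Q}.
Only J and R show the derived state '1' for Character 3, supporting them as a clade.
Most parsimonious ingroup topology: ((R,J),(Q,D)).
J and R form a cherry on this tree, so they are sister taxa.

R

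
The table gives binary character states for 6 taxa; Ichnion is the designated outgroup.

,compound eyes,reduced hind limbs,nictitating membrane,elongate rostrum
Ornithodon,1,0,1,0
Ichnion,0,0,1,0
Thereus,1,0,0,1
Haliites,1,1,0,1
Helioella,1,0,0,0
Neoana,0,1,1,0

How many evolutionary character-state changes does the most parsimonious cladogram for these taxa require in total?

Character polarity is set by the outgroup: the derived state is whichever differs from the outgroup's state, so for nictitating membrane the derived state is '0', and for the remaining characters it is '1'.
Only Haliites, Helioella, Ornithodon, and Thereus show the derived state '1' for compound eyes, supporting them as a clade.
reduced hind limbs (state '1') occurs in Haliites and Neoana but conflicts with the nesting implied by the other characters — most parsimoniously interpreted as homoplasy.
Only Haliites, Helioella, and Thereus show the derived state '0' for nictitating membrane, supporting them as a clade.
elongate rostrum (derived state '1') is shared by Haliites and Thereus — a synapomorphy uniting that clade.
Most parsimonious ingroup topology: ((Ornithodon,((Thereus,Haliites),Helioella)),Neoana).
Changes per character on this tree: compound eyes: 1; reduced hind limbs: 2; nictitating membrane: 1; elongate rostrum: 1.
Total = 5.

5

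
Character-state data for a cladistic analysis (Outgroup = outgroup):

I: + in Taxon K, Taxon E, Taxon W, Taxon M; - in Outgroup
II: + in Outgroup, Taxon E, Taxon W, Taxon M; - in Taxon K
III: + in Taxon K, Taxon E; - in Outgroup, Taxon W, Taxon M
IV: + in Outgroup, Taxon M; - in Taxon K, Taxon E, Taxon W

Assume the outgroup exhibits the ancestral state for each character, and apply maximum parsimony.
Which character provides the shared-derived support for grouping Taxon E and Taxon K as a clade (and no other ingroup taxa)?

III

Character polarity is set by the outgroup: the derived state is whichever differs from the outgroup's state, so for II, IV the derived state is '-', and for the remaining characters it is '+'.
I (derived state '+') is shared by all ingroup taxa — unites the whole ingroup.
II (derived state '-') is unique to Taxon K (autapomorphy; uninformative for grouping).
III: derived state '+' in Taxon E and Taxon K only — synapomorphy for {Taxon E, Taxon K}.
IV: derived state '-' in Taxon E, Taxon K, and Taxon W only — synapomorphy for {Taxon E, Taxon K, Taxon W}.
Most parsimonious ingroup topology: (((Taxon K,Taxon E),Taxon W),Taxon M).
The clade {Taxon E, Taxon K} is supported by III: its derived state '+' occurs in exactly those taxa and in no other taxon (including the outgroup).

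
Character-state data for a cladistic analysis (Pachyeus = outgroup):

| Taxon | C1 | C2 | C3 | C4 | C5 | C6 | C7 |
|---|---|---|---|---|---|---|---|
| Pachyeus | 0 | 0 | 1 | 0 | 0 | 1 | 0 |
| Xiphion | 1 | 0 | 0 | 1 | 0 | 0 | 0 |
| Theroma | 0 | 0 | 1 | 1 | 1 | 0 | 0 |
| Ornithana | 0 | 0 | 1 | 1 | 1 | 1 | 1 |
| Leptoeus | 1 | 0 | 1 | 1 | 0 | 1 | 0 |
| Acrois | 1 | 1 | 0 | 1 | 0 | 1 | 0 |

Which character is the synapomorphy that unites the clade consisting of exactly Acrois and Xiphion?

C3

Character polarity is set by the outgroup: the derived state is whichever differs from the outgroup's state, so for C3, C6 the derived state is '0', and for the remaining characters it is '1'.
Only Acrois, Leptoeus, and Xiphion show the derived state '1' for C1, supporting them as a clade.
C2 (derived state '1') is unique to Acrois (autapomorphy; uninformative for grouping).
C3: derived state '0' in Acrois and Xiphion only — synapomorphy for {Acrois, Xiphion}.
C4 (derived state '1') is shared by all ingroup taxa — unites the whole ingroup.
Only Ornithana and Theroma show the derived state '1' for C5, supporting them as a clade.
C6 (state '0') occurs in Theroma and Xiphion but conflicts with the nesting implied by the other characters — most parsimoniously interpreted as homoplasy.
C7 (derived state '1') is unique to Ornithana (autapomorphy; uninformative for grouping).
Most parsimonious ingroup topology: (((Xiphion,Acrois),Leptoeus),(Theroma,Ornithana)).
The clade {Acrois, Xiphion} is supported by C3: its derived state '0' occurs in exactly those taxa and in no other taxon (including the outgroup).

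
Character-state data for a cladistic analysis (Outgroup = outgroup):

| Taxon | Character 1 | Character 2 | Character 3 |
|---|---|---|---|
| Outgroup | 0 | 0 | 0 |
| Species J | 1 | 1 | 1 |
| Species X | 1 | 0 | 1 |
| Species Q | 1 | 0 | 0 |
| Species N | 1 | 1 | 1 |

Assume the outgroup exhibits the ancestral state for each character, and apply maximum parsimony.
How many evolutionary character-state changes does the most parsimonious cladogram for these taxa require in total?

The outgroup has state '0' for every character, so '1' is the derived state throughout.
All ingroup taxa share the derived state '1' for Character 1; it defines the ingroup but does not resolve relationships within it.
Character 2: derived state '1' in Species J and Species N only — synapomorphy for {Species J, Species N}.
Character 3 (derived state '1') is shared by Species J, Species N, and Species X — a synapomorphy uniting that clade.
Most parsimonious ingroup topology: (((Species J,Species N),Species X),Species Q).
Changes per character on this tree: Character 1: 1; Character 2: 1; Character 3: 1.
Total = 3.

3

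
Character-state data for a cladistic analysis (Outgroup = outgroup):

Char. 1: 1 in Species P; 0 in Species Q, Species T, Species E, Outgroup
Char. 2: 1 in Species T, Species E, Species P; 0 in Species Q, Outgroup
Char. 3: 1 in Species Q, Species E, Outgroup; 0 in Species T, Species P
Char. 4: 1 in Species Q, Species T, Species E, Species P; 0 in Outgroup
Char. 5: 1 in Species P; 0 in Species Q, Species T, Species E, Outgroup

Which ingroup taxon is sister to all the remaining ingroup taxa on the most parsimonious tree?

Character polarity is set by the outgroup: the derived state is whichever differs from the outgroup's state, so for Char. 3 the derived state is '0', and for the remaining characters it is '1'.
Char. 1: derived state '1' in Species P only — an autapomorphy, so it tells us nothing about relationships among taxa.
Char. 2 (derived state '1') is shared by Species E, Species P, and Species T — a synapomorphy uniting that clade.
Char. 3 (derived state '0') is shared by Species P and Species T — a synapomorphy uniting that clade.
Char. 4 (derived state '1') is shared by all ingroup taxa — unites the whole ingroup.
Char. 5 (derived state '1') is unique to Species P (autapomorphy; uninformative for grouping).
Most parsimonious ingroup topology: ((Species E,(Species P,Species T)),Species Q).
Species Q is sister to the clade containing all other ingroup taxa, so it is the earliest-diverging (most basal) ingroup lineage.

Species Q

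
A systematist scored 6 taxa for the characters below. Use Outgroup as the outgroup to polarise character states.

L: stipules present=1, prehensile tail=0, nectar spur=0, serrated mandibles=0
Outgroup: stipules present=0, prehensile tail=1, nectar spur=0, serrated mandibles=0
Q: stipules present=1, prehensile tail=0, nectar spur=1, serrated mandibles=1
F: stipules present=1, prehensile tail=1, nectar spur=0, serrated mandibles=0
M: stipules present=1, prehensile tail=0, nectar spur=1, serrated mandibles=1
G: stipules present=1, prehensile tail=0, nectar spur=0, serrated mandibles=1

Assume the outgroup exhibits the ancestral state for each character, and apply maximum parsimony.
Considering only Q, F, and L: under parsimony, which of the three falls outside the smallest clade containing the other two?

F

Character polarity is set by the outgroup: the derived state is whichever differs from the outgroup's state, so for prehensile tail the derived state is '0', and for the remaining characters it is '1'.
stipules present (derived state '1') is shared by all ingroup taxa — unites the whole ingroup.
prehensile tail (derived state '0') is shared by G, L, M, and Q — a synapomorphy uniting that clade.
nectar spur (derived state '1') is shared by M and Q — a synapomorphy uniting that clade.
Only G, M, and Q show the derived state '1' for serrated mandibles, supporting them as a clade.
Most parsimonious ingroup topology: ((L,(G,(M,Q))),F).
L and Q share a more recent common ancestor with each other than either does with F, so F is the least closely related of the three.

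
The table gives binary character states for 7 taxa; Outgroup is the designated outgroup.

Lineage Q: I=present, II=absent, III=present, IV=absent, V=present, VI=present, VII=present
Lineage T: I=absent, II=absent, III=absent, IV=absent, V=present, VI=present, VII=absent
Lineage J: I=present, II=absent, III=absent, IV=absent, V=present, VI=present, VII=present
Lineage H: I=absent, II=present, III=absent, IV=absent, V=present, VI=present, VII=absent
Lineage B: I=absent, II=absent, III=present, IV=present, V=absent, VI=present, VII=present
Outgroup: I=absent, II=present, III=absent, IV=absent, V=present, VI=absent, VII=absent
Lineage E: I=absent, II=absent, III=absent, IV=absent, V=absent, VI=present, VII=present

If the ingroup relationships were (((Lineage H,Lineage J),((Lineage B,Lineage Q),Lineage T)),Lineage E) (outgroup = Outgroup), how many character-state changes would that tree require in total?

12

Map each character onto (((Lineage H,Lineage J),((Lineage B,Lineage Q),Lineage T)),Lineage E) (rooted by Outgroup) and count the minimum state changes it requires (Fitch parsimony):
I: 2; II: 2; III: 1; IV: 1; V: 2; VI: 1; VII: 3.
Total tree length = 12.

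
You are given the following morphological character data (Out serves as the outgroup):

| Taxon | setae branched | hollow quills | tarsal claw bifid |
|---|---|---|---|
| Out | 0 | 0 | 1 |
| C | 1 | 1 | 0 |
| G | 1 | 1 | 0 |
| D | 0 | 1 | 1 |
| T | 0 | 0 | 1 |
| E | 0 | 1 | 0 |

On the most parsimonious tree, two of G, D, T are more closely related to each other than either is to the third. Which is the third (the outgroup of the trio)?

T

Character polarity is set by the outgroup: the derived state is whichever differs from the outgroup's state, so for tarsal claw bifid the derived state is '0', and for the remaining characters it is '1'.
setae branched (derived state '1') is shared by C and G — a synapomorphy uniting that clade.
Only C, D, E, and G show the derived state '1' for hollow quills, supporting them as a clade.
tarsal claw bifid (derived state '0') is shared by C, E, and G — a synapomorphy uniting that clade.
Most parsimonious ingroup topology: ((((C,G),E),D),T).
G and D share a more recent common ancestor with each other than either does with T, so T is the least closely related of the three.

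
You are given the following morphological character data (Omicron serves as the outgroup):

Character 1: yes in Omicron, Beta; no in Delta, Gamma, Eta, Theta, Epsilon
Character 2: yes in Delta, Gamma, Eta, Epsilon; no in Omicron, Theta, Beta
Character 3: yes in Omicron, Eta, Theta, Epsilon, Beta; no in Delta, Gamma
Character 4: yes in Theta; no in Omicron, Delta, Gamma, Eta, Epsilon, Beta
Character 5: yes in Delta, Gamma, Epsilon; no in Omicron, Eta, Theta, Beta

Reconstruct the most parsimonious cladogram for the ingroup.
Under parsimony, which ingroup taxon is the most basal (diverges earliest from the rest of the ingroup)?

Beta

Character polarity is set by the outgroup: the derived state is whichever differs from the outgroup's state, so for Character 1, Character 3 the derived state is 'no', and for the remaining characters it is 'yes'.
Character 1 (derived state 'no') is shared by Delta, Epsilon, Eta, Gamma, and Theta — a synapomorphy uniting that clade.
Character 2: derived state 'yes' in Delta, Epsilon, Eta, and Gamma only — synapomorphy for {Delta, Epsilon, Eta, Gamma}.
Character 3 (derived state 'no') is shared by Delta and Gamma — a synapomorphy uniting that clade.
Character 4 (derived state 'yes') is unique to Theta (autapomorphy; uninformative for grouping).
Character 5: derived state 'yes' in Delta, Epsilon, and Gamma only — synapomorphy for {Delta, Epsilon, Gamma}.
Most parsimonious ingroup topology: (((((Delta,Gamma),Epsilon),Eta),Theta),Beta).
Beta is sister to the clade containing all other ingroup taxa, so it is the earliest-diverging (most basal) ingroup lineage.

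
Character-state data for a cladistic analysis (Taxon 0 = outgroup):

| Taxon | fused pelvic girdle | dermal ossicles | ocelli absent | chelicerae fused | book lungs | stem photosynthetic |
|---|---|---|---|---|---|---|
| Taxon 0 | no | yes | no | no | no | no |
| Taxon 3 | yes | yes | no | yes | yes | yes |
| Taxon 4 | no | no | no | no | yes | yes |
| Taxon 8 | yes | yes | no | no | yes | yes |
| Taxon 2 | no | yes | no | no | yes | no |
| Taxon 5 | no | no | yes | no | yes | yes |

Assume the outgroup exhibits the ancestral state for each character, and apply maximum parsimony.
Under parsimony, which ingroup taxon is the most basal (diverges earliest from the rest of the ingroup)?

Taxon 2

Character polarity is set by the outgroup: the derived state is whichever differs from the outgroup's state, so for dermal ossicles the derived state is 'no', and for the remaining characters it is 'yes'.
fused pelvic girdle: derived state 'yes' in Taxon 3 and Taxon 8 only — synapomorphy for {Taxon 3, Taxon 8}.
dermal ossicles (derived state 'no') is shared by Taxon 4 and Taxon 5 — a synapomorphy uniting that clade.
ocelli absent: derived state 'yes' in Taxon 5 only — an autapomorphy, so it tells us nothing about relationships among taxa.
chelicerae fused (derived state 'yes') is unique to Taxon 3 (autapomorphy; uninformative for grouping).
All ingroup taxa share the derived state 'yes' for book lungs; it defines the ingroup but does not resolve relationships within it.
stem photosynthetic (derived state 'yes') is shared by Taxon 3, Taxon 4, Taxon 5, and Taxon 8 — a synapomorphy uniting that clade.
Most parsimonious ingroup topology: (((Taxon 3,Taxon 8),(Taxon 4,Taxon 5)),Taxon 2).
Taxon 2 is sister to the clade containing all other ingroup taxa, so it is the earliest-diverging (most basal) ingroup lineage.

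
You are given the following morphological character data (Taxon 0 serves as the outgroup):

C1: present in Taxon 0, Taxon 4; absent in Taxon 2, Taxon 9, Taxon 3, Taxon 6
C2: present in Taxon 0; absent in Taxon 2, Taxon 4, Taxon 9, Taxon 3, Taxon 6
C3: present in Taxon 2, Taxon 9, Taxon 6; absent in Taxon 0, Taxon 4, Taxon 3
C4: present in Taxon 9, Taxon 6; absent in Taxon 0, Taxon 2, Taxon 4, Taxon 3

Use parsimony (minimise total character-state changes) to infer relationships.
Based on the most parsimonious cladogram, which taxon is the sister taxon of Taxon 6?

Character polarity is set by the outgroup: the derived state is whichever differs from the outgroup's state, so for C1, C2 the derived state is 'absent', and for the remaining characters it is 'present'.
Only Taxon 2, Taxon 3, Taxon 6, and Taxon 9 show the derived state 'absent' for C1, supporting them as a clade.
All ingroup taxa share the derived state 'absent' for C2; it defines the ingroup but does not resolve relationships within it.
C3: derived state 'present' in Taxon 2, Taxon 6, and Taxon 9 only — synapomorphy for {Taxon 2, Taxon 6, Taxon 9}.
C4: derived state 'present' in Taxon 6 and Taxon 9 only — synapomorphy for {Taxon 6, Taxon 9}.
Most parsimonious ingroup topology: (((Taxon 2,(Taxon 9,Taxon 6)),Taxon 3),Taxon 4).
Taxon 6 and Taxon 9 form a cherry on this tree, so they are sister taxa.

Taxon 9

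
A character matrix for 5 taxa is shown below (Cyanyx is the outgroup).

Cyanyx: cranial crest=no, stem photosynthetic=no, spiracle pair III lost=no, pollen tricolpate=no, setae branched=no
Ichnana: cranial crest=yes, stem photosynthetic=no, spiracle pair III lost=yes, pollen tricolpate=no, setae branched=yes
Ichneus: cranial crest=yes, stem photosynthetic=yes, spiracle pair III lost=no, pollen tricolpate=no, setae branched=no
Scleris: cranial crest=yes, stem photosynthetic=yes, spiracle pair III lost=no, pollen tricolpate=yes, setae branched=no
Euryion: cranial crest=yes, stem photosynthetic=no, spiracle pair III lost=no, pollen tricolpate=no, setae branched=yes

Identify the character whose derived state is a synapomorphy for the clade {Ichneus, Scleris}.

stem photosynthetic

The outgroup has state 'no' for every character, so 'yes' is the derived state throughout.
All ingroup taxa share the derived state 'yes' for cranial crest; it defines the ingroup but does not resolve relationships within it.
stem photosynthetic: derived state 'yes' in Ichneus and Scleris only — synapomorphy for {Ichneus, Scleris}.
spiracle pair III lost: derived state 'yes' in Ichnana only — an autapomorphy, so it tells us nothing about relationships among taxa.
pollen tricolpate (derived state 'yes') is unique to Scleris (autapomorphy; uninformative for grouping).
Only Euryion and Ichnana show the derived state 'yes' for setae branched, supporting them as a clade.
Most parsimonious ingroup topology: ((Ichnana,Euryion),(Ichneus,Scleris)).
The clade {Ichneus, Scleris} is supported by stem photosynthetic: its derived state 'yes' occurs in exactly those taxa and in no other taxon (including the outgroup).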